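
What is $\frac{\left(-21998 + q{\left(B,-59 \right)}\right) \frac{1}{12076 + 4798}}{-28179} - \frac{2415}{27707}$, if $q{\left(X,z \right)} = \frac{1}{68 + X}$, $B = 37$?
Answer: $- \frac{120508999670627}{1383319266138810} \approx -0.087116$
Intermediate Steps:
$\frac{\left(-21998 + q{\left(B,-59 \right)}\right) \frac{1}{12076 + 4798}}{-28179} - \frac{2415}{27707} = \frac{\left(-21998 + \frac{1}{68 + 37}\right) \frac{1}{12076 + 4798}}{-28179} - \frac{2415}{27707} = \frac{-21998 + \frac{1}{105}}{16874} \left(- \frac{1}{28179}\right) - \frac{2415}{27707} = \left(-21998 + \frac{1}{105}\right) \frac{1}{16874} \left(- \frac{1}{28179}\right) - \frac{2415}{27707} = \left(- \frac{2309789}{105}\right) \frac{1}{16874} \left(- \frac{1}{28179}\right) - \frac{2415}{27707} = \left(- \frac{2309789}{1771770}\right) \left(- \frac{1}{28179}\right) - \frac{2415}{27707} = \frac{2309789}{49926706830} - \frac{2415}{27707} = - \frac{120508999670627}{1383319266138810}$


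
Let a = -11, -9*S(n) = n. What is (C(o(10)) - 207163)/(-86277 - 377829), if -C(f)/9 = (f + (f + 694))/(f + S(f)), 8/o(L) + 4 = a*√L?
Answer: 1629359/3712848 - 103059*√10/4950464 ≈ 0.37301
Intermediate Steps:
S(n) = -n/9
o(L) = 8/(-4 - 11*√L)
C(f) = -81*(694 + 2*f)/(8*f) (C(f) = -9*(f + (f + 694))/(f - f/9) = -9*(f + (694 + f))/(8*f/9) = -9*(694 + 2*f)*9/(8*f) = -81*(694 + 2*f)/(8*f))
(C(o(10)) - 207163)/(-86277 - 377829) = (81*(-347 - (-8)/(4 + 11*√10))/(4*((-8/(4 + 11*√10)))) - 207163)/(-86277 - 377829) = (81*(-½ - 11*√10/8)*(-347 + 8/(4 + 11*√10))/4 - 207163)/(-464106) = (81*(-347 + 8/(4 + 11*√10))*(-½ - 11*√10/8)/4 - 207163)*(-1/464106) = (-207163 + 81*(-347 + 8/(4 + 11*√10))*(-½ - 11*√10/8)/4)*(-1/464106) = 207163/464106 - 27*(-347 + 8/(4 + 11*√10))*(-½ - 11*√10/8)/618808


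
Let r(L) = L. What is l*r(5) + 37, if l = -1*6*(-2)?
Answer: 97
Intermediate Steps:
l = 12 (l = -6*(-2) = 12)
l*r(5) + 37 = 12*5 + 37 = 60 + 37 = 97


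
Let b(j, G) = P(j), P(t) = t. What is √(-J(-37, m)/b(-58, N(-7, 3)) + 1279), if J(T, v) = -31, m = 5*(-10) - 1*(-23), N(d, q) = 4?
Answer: 3*√477862/58 ≈ 35.756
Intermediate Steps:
m = -27 (m = -50 + 23 = -27)
b(j, G) = j
√(-J(-37, m)/b(-58, N(-7, 3)) + 1279) = √(-(-31)/(-58) + 1279) = √(-(-31)*(-1)/58 + 1279) = √(-1*31/58 + 1279) = √(-31/58 + 1279) = √(74151/58) = 3*√477862/58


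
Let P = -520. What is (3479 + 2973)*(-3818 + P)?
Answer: -27988776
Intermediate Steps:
(3479 + 2973)*(-3818 + P) = (3479 + 2973)*(-3818 - 520) = 6452*(-4338) = -27988776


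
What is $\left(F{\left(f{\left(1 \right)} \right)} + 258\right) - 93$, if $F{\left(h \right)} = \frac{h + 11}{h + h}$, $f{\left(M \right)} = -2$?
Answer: $\frac{651}{4} \approx 162.75$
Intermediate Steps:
$F{\left(h \right)} = \frac{11 + h}{2 h}$
$\left(F{\left(f{\left(1 \right)} \right)} + 258\right) - 93 = \left(\frac{11 - 2}{2 \left(-2\right)} + 258\right) - 93 = \left(\frac{1}{2} \left(- \frac{1}{2}\right) 9 + 258\right) - 93 = \left(- \frac{9}{4} + 258\right) - 93 = \frac{1023}{4} - 93 = \frac{651}{4}$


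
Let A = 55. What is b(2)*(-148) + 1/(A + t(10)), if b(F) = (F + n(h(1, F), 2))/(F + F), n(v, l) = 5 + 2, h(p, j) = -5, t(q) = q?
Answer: -21644/65 ≈ -332.98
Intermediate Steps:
n(v, l) = 7
b(F) = (7 + F)/(2*F) (b(F) = (F + 7)/(F + F) = (7 + F)/((2*F)) = (7 + F)*(1/(2*F)) = (7 + F)/(2*F))
b(2)*(-148) + 1/(A + t(10)) = ((½)*(7 + 2)/2)*(-148) + 1/(55 + 10) = ((½)*(½)*9)*(-148) + 1/65 = (9/4)*(-148) + 1/65 = -333 + 1/65 = -21644/65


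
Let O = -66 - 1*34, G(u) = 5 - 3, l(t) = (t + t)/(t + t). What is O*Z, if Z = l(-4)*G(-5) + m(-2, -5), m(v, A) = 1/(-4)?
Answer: -175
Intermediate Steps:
l(t) = 1 (l(t) = (2*t)/((2*t)) = (2*t)*(1/(2*t)) = 1)
G(u) = 2
m(v, A) = -¼ (m(v, A) = 1*(-¼) = -¼)
O = -100 (O = -66 - 34 = -100)
Z = 7/4 (Z = 1*2 - ¼ = 2 - ¼ = 7/4 ≈ 1.7500)
O*Z = -100*7/4 = -175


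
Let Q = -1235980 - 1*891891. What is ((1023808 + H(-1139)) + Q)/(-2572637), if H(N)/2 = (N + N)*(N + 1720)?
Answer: 3751099/2572637 ≈ 1.4581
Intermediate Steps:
H(N) = 4*N*(1720 + N) (H(N) = 2*((N + N)*(N + 1720)) = 2*((2*N)*(1720 + N)) = 2*(2*N*(1720 + N)) = 4*N*(1720 + N))
Q = -2127871 (Q = -1235980 - 891891 = -2127871)
((1023808 + H(-1139)) + Q)/(-2572637) = ((1023808 + 4*(-1139)*(1720 - 1139)) - 2127871)/(-2572637) = ((1023808 + 4*(-1139)*581) - 2127871)*(-1/2572637) = ((1023808 - 2647036) - 2127871)*(-1/2572637) = (-1623228 - 2127871)*(-1/2572637) = -3751099*(-1/2572637) = 3751099/2572637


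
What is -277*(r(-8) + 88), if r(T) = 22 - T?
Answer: -32686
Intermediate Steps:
-277*(r(-8) + 88) = -277*((22 - 1*(-8)) + 88) = -277*((22 + 8) + 88) = -277*(30 + 88) = -277*118 = -32686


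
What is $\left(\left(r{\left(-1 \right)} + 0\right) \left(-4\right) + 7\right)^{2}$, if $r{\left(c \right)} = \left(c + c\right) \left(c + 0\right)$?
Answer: $1$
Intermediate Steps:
$r{\left(c \right)} = 2 c^{2}$ ($r{\left(c \right)} = 2 c c = 2 c^{2}$)
$\left(\left(r{\left(-1 \right)} + 0\right) \left(-4\right) + 7\right)^{2} = \left(\left(2 \left(-1\right)^{2} + 0\right) \left(-4\right) + 7\right)^{2} = \left(\left(2 \cdot 1 + 0\right) \left(-4\right) + 7\right)^{2} = \left(\left(2 + 0\right) \left(-4\right) + 7\right)^{2} = \left(2 \left(-4\right) + 7\right)^{2} = \left(-8 + 7\right)^{2} = \left(-1\right)^{2} = 1$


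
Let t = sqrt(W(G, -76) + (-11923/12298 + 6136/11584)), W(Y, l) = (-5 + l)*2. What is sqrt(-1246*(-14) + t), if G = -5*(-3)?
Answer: sqrt(86431530848398736 + 1112969*I*sqrt(3219427091142834))/2225938 ≈ 132.08 + 0.04825*I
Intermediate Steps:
G = 15
W(Y, l) = -10 + 2*l
t = I*sqrt(3219427091142834)/4451876 (t = sqrt((-10 + 2*(-76)) + (-11923/12298 + 6136/11584)) = sqrt((-10 - 152) + (-11923*1/12298 + 6136*(1/11584))) = sqrt(-162 + (-11923/12298 + 767/1448)) = sqrt(-162 - 3915969/8903752) = sqrt(-1446323793/8903752) = I*sqrt(3219427091142834)/4451876 ≈ 12.745*I)
sqrt(-1246*(-14) + t) = sqrt(-1246*(-14) + I*sqrt(3219427091142834)/4451876) = sqrt(17444 + I*sqrt(3219427091142834)/4451876)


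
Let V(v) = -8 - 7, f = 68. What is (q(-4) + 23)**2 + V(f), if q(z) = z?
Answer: 346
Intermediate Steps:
V(v) = -15
(q(-4) + 23)**2 + V(f) = (-4 + 23)**2 - 15 = 19**2 - 15 = 361 - 15 = 346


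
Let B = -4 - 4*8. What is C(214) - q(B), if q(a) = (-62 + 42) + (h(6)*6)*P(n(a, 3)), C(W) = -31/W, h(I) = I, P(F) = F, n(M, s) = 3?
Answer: -18863/214 ≈ -88.145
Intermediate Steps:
B = -36 (B = -4 - 32 = -36)
q(a) = 88 (q(a) = (-62 + 42) + (6*6)*3 = -20 + 36*3 = -20 + 108 = 88)
C(214) - q(B) = -31/214 - 1*88 = -31*1/214 - 88 = -31/214 - 88 = -18863/214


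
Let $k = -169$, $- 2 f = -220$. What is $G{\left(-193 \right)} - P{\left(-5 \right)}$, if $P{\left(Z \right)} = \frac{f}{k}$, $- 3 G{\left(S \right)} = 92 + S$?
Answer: $\frac{17399}{507} \approx 34.318$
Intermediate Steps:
$f = 110$ ($f = \left(- \frac{1}{2}\right) \left(-220\right) = 110$)
$G{\left(S \right)} = - \frac{92}{3} - \frac{S}{3}$ ($G{\left(S \right)} = - \frac{92 + S}{3} = - \frac{92}{3} - \frac{S}{3}$)
$P{\left(Z \right)} = - \frac{110}{169}$ ($P{\left(Z \right)} = \frac{110}{-169} = 110 \left(- \frac{1}{169}\right) = - \frac{110}{169}$)
$G{\left(-193 \right)} - P{\left(-5 \right)} = \left(- \frac{92}{3} - - \frac{193}{3}\right) - - \frac{110}{169} = \left(- \frac{92}{3} + \frac{193}{3}\right) + \frac{110}{169} = \frac{101}{3} + \frac{110}{169} = \frac{17399}{507}$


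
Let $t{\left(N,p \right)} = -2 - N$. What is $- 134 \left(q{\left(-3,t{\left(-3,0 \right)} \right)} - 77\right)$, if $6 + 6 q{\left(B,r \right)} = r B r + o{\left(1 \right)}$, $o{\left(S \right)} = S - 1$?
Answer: $10519$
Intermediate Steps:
$o{\left(S \right)} = -1 + S$
$q{\left(B,r \right)} = -1 + \frac{B r^{2}}{6}$ ($q{\left(B,r \right)} = -1 + \frac{r B r + \left(-1 + 1\right)}{6} = -1 + \frac{B r r + 0}{6} = -1 + \frac{B r^{2} + 0}{6} = -1 + \frac{B r^{2}}{6}$)
$- 134 \left(q{\left(-3,t{\left(-3,0 \right)} \right)} - 77\right) = - 134 \left(\left(-1 + \frac{1}{6} \left(-3\right) \left(-2 - -3\right)^{2}\right) - 77\right) = - 134 \left(\left(-1 + \frac{1}{6} \left(-3\right) \left(-2 + 3\right)^{2}\right) - 77\right) = - 134 \left(\left(-1 + \frac{1}{6} \left(-3\right) 1^{2}\right) - 77\right) = - 134 \left(\left(-1 + \frac{1}{6} \left(-3\right) 1\right) - 77\right) = - 134 \left(\left(-1 - \frac{1}{2}\right) - 77\right) = - 134 \left(- \frac{3}{2} - 77\right) = \left(-134\right) \left(- \frac{157}{2}\right) = 10519$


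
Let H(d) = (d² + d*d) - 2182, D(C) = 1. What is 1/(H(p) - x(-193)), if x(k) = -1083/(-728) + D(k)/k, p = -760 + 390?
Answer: 140504/38163207181 ≈ 3.6817e-6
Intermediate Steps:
p = -370
x(k) = 1083/728 + 1/k (x(k) = -1083/(-728) + 1/k = -1083*(-1/728) + 1/k = 1083/728 + 1/k)
H(d) = -2182 + 2*d² (H(d) = (d² + d²) - 2182 = 2*d² - 2182 = -2182 + 2*d²)
1/(H(p) - x(-193)) = 1/((-2182 + 2*(-370)²) - (1083/728 + 1/(-193))) = 1/((-2182 + 2*136900) - (1083/728 - 1/193)) = 1/((-2182 + 273800) - 1*208291/140504) = 1/(271618 - 208291/140504) = 1/(38163207181/140504) = 140504/38163207181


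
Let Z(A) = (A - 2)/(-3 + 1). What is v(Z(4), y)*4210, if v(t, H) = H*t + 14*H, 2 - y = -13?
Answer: 820950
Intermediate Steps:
y = 15 (y = 2 - 1*(-13) = 2 + 13 = 15)
Z(A) = 1 - A/2 (Z(A) = (-2 + A)/(-2) = (-2 + A)*(-1/2) = 1 - A/2)
v(t, H) = 14*H + H*t
v(Z(4), y)*4210 = (15*(14 + (1 - 1/2*4)))*4210 = (15*(14 + (1 - 2)))*4210 = (15*(14 - 1))*4210 = (15*13)*4210 = 195*4210 = 820950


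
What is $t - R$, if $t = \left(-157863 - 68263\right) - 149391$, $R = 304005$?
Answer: $-679522$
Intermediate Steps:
$t = -375517$ ($t = -226126 - 149391 = -375517$)
$t - R = -375517 - 304005 = -679522$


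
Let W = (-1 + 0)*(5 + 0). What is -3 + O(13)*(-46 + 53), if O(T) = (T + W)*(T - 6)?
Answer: 389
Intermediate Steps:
W = -5 (W = -1*5 = -5)
O(T) = (-6 + T)*(-5 + T) (O(T) = (T - 5)*(T - 6) = (-5 + T)*(-6 + T) = (-6 + T)*(-5 + T))
-3 + O(13)*(-46 + 53) = -3 + (30 + 13**2 - 11*13)*(-46 + 53) = -3 + (30 + 169 - 143)*7 = -3 + 56*7 = -3 + 392 = 389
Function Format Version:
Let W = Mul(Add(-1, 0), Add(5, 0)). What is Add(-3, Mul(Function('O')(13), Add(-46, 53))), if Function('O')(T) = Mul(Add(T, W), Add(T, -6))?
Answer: 389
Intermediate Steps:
W = -5 (W = Mul(-1, 5) = -5)
Function('O')(T) = Mul(Add(-6, T), Add(-5, T)) (Function('O')(T) = Mul(Add(T, -5), Add(T, -6)) = Mul(Add(-5, T), Add(-6, T)) = Mul(Add(-6, T), Add(-5, T)))
Add(-3, Mul(Function('O')(13), Add(-46, 53))) = Add(-3, Mul(Add(30, Pow(13, 2), Mul(-11, 13)), Add(-46, 53))) = Add(-3, Mul(Add(30, 169, -143), 7)) = Add(-3, Mul(56, 7)) = Add(-3, 392) = 389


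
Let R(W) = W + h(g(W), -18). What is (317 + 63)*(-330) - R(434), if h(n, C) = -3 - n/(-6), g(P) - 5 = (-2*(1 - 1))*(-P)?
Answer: -754991/6 ≈ -1.2583e+5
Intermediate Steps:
g(P) = 5 (g(P) = 5 + (-2*(1 - 1))*(-P) = 5 + (-2*0)*(-P) = 5 + 0*(-P) = 5 + 0 = 5)
h(n, C) = -3 + n/6 (h(n, C) = -3 - n*(-1)/6 = -3 - (-1)*n/6 = -3 + n/6)
R(W) = -13/6 + W (R(W) = W + (-3 + (⅙)*5) = W + (-3 + ⅚) = W - 13/6 = -13/6 + W)
(317 + 63)*(-330) - R(434) = (317 + 63)*(-330) - (-13/6 + 434) = 380*(-330) - 1*2591/6 = -125400 - 2591/6 = -754991/6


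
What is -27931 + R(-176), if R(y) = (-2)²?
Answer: -27927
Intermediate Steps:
R(y) = 4
-27931 + R(-176) = -27931 + 4 = -27927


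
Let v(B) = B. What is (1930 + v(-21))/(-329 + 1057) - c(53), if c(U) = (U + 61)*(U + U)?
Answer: -8795243/728 ≈ -12081.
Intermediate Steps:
c(U) = 2*U*(61 + U) (c(U) = (61 + U)*(2*U) = 2*U*(61 + U))
(1930 + v(-21))/(-329 + 1057) - c(53) = (1930 - 21)/(-329 + 1057) - 2*53*(61 + 53) = 1909/728 - 2*53*114 = 1909*(1/728) - 1*12084 = 1909/728 - 12084 = -8795243/728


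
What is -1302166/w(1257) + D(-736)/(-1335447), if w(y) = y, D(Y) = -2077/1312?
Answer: -760511154396745/734132608416 ≈ -1035.9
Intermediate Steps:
D(Y) = -2077/1312 (D(Y) = -2077*1/1312 = -2077/1312)
-1302166/w(1257) + D(-736)/(-1335447) = -1302166/1257 - 2077/1312/(-1335447) = -1302166*1/1257 - 2077/1312*(-1/1335447) = -1302166/1257 + 2077/1752106464 = -760511154396745/734132608416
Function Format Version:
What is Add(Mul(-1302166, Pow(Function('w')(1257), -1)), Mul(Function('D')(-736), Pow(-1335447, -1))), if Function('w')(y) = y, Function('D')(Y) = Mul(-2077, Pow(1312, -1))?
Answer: Rational(-760511154396745, 734132608416) ≈ -1035.9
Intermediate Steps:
Function('D')(Y) = Rational(-2077, 1312) (Function('D')(Y) = Mul(-2077, Rational(1, 1312)) = Rational(-2077, 1312))
Add(Mul(-1302166, Pow(Function('w')(1257), -1)), Mul(Function('D')(-736), Pow(-1335447, -1))) = Add(Mul(-1302166, Pow(1257, -1)), Mul(Rational(-2077, 1312), Pow(-1335447, -1))) = Add(Mul(-1302166, Rational(1, 1257)), Mul(Rational(-2077, 1312), Rational(-1, 1335447))) = Add(Rational(-1302166, 1257), Rational(2077, 1752106464)) = Rational(-760511154396745, 734132608416)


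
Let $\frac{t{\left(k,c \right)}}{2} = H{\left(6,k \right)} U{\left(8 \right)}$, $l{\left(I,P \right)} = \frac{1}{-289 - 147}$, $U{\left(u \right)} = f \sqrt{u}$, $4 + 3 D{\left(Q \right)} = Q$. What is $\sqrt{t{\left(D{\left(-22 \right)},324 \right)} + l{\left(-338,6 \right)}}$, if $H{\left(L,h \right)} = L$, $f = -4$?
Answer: $\frac{\sqrt{-109 - 4562304 \sqrt{2}}}{218} \approx 11.652 i$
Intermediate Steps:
$D{\left(Q \right)} = - \frac{4}{3} + \frac{Q}{3}$
$U{\left(u \right)} = - 4 \sqrt{u}$
$l{\left(I,P \right)} = - \frac{1}{436}$ ($l{\left(I,P \right)} = \frac{1}{-436} = - \frac{1}{436}$)
$t{\left(k,c \right)} = - 96 \sqrt{2}$ ($t{\left(k,c \right)} = 2 \cdot 6 \left(- 4 \sqrt{8}\right) = 2 \cdot 6 \left(- 4 \cdot 2 \sqrt{2}\right) = 2 \cdot 6 \left(- 8 \sqrt{2}\right) = 2 \left(- 48 \sqrt{2}\right) = - 96 \sqrt{2}$)
$\sqrt{t{\left(D{\left(-22 \right)},324 \right)} + l{\left(-338,6 \right)}} = \sqrt{- 96 \sqrt{2} - \frac{1}{436}} = \sqrt{- \frac{1}{436} - 96 \sqrt{2}}$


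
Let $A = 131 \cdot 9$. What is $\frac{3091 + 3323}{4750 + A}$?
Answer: $\frac{6414}{5929} \approx 1.0818$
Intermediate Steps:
$A = 1179$
$\frac{3091 + 3323}{4750 + A} = \frac{3091 + 3323}{4750 + 1179} = \frac{6414}{5929}$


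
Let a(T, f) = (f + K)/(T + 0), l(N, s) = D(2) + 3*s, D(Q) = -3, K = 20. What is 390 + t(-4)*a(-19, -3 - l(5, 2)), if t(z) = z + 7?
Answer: 7368/19 ≈ 387.79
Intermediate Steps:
t(z) = 7 + z
l(N, s) = -3 + 3*s
a(T, f) = (20 + f)/T (a(T, f) = (f + 20)/(T + 0) = (20 + f)/T)
390 + t(-4)*a(-19, -3 - l(5, 2)) = 390 + (7 - 4)*((20 + (-3 - (-3 + 3*2)))/(-19)) = 390 + 3*(-(20 + (-3 - (-3 + 6)))/19) = 390 + 3*(-(20 + (-3 - 1*3))/19) = 390 + 3*(-(20 + (-3 - 3))/19) = 390 + 3*(-(20 - 6)/19) = 390 + 3*(-1/19*14) = 390 + 3*(-14/19) = 390 - 42/19 = 7368/19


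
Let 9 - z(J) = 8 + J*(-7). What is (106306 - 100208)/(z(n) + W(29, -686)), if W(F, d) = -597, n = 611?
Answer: 6098/3681 ≈ 1.6566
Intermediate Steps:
z(J) = 1 + 7*J (z(J) = 9 - (8 + J*(-7)) = 9 - (8 - 7*J) = 9 + (-8 + 7*J) = 1 + 7*J)
(106306 - 100208)/(z(n) + W(29, -686)) = (106306 - 100208)/((1 + 7*611) - 597) = 6098/((1 + 4277) - 597) = 6098/(4278 - 597) = 6098/3681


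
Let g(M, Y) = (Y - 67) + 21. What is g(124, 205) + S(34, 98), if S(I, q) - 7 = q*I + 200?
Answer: 3698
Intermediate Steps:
S(I, q) = 207 + I*q (S(I, q) = 7 + (q*I + 200) = 7 + (I*q + 200) = 7 + (200 + I*q) = 207 + I*q)
g(M, Y) = -46 + Y (g(M, Y) = (-67 + Y) + 21 = -46 + Y)
g(124, 205) + S(34, 98) = (-46 + 205) + (207 + 34*98) = 159 + (207 + 3332) = 159 + 3539 = 3698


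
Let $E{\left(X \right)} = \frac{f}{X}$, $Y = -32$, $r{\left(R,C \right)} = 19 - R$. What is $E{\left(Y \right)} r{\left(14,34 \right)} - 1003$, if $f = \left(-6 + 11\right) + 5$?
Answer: $- \frac{16073}{16} \approx -1004.6$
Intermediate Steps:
$f = 10$ ($f = 5 + 5 = 10$)
$E{\left(X \right)} = \frac{10}{X}$
$E{\left(Y \right)} r{\left(14,34 \right)} - 1003 = \frac{10}{-32} \left(19 - 14\right) - 1003 = 10 \left(- \frac{1}{32}\right) \left(19 - 14\right) - 1003 = \left(- \frac{5}{16}\right) 5 - 1003 = - \frac{25}{16} - 1003 = - \frac{16073}{16}$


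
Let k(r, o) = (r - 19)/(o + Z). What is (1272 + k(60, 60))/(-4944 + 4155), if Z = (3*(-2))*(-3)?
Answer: -99257/61542 ≈ -1.6128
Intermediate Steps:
Z = 18 (Z = -6*(-3) = 18)
k(r, o) = (-19 + r)/(18 + o) (k(r, o) = (r - 19)/(o + 18) = (-19 + r)/(18 + o))
(1272 + k(60, 60))/(-4944 + 4155) = (1272 + (-19 + 60)/(18 + 60))/(-4944 + 4155) = (1272 + 41/78)/(-789) = (1272 + (1/78)*41)*(-1/789) = (1272 + 41/78)*(-1/789) = (99257/78)*(-1/789) = -99257/61542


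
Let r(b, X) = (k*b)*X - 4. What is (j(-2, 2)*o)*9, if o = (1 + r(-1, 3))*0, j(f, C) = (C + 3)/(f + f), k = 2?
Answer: 0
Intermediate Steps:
j(f, C) = (3 + C)/(2*f) (j(f, C) = (3 + C)/((2*f)) = (3 + C)*(1/(2*f)) = (3 + C)/(2*f))
r(b, X) = -4 + 2*X*b (r(b, X) = (2*b)*X - 4 = 2*X*b - 4 = -4 + 2*X*b)
o = 0 (o = (1 + (-4 + 2*3*(-1)))*0 = (1 + (-4 - 6))*0 = (1 - 10)*0 = -9*0 = 0)
(j(-2, 2)*o)*9 = (((½)*(3 + 2)/(-2))*0)*9 = (((½)*(-½)*5)*0)*9 = -5/4*0*9 = 0*9 = 0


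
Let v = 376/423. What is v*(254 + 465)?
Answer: 5752/9 ≈ 639.11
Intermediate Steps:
v = 8/9 (v = 376*(1/423) = 8/9 ≈ 0.88889)
v*(254 + 465) = 8*(254 + 465)/9 = (8/9)*719 = 5752/9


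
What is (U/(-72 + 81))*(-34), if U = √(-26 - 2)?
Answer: -68*I*√7/9 ≈ -19.99*I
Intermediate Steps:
U = 2*I*√7 (U = √(-28) = 2*I*√7 ≈ 5.2915*I)
(U/(-72 + 81))*(-34) = ((2*I*√7)/(-72 + 81))*(-34) = ((2*I*√7)/9)*(-34) = (2*I*√7/9)*(-34) = -68*I*√7/9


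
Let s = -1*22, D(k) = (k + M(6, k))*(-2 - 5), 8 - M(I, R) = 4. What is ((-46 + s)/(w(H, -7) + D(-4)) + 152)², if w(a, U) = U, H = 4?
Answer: 1281424/49 ≈ 26152.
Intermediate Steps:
M(I, R) = 4 (M(I, R) = 8 - 1*4 = 8 - 4 = 4)
D(k) = -28 - 7*k (D(k) = (k + 4)*(-2 - 5) = (4 + k)*(-7) = -28 - 7*k)
s = -22
((-46 + s)/(w(H, -7) + D(-4)) + 152)² = ((-46 - 22)/(-7 + (-28 - 7*(-4))) + 152)² = (-68/(-7 + (-28 + 28)) + 152)² = (-68/(-7 + 0) + 152)² = (-68/(-7) + 152)² = (-68*(-⅐) + 152)² = (68/7 + 152)² = (1132/7)² = 1281424/49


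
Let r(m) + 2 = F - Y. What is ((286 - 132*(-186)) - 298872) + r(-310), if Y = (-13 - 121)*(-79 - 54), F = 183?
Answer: -291675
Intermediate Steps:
Y = 17822 (Y = -134*(-133) = 17822)
r(m) = -17641 (r(m) = -2 + (183 - 1*17822) = -2 + (183 - 17822) = -2 - 17639 = -17641)
((286 - 132*(-186)) - 298872) + r(-310) = ((286 - 132*(-186)) - 298872) - 17641 = ((286 + 24552) - 298872) - 17641 = (24838 - 298872) - 17641 = -274034 - 17641 = -291675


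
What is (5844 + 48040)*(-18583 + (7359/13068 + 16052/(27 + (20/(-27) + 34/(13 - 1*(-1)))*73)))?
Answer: -1399034312951401/1405305 ≈ -9.9554e+8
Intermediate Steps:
(5844 + 48040)*(-18583 + (7359/13068 + 16052/(27 + (20/(-27) + 34/(13 - 1*(-1)))*73))) = 53884*(-18583 + (7359*(1/13068) + 16052/(27 + (20*(-1/27) + 34/(13 + 1))*73))) = 53884*(-18583 + (223/396 + 16052/(27 + (-20/27 + 34/14)*73))) = 53884*(-18583 + (223/396 + 16052/(27 + (-20/27 + 34*(1/14))*73))) = 53884*(-18583 + (223/396 + 16052/(27 + (-20/27 + 17/7)*73))) = 53884*(-18583 + (223/396 + 16052/(27 + (319/189)*73))) = 53884*(-18583 + (223/396 + 16052/(27 + 23287/189))) = 53884*(-18583 + (223/396 + 16052/(28390/189))) = 53884*(-18583 + (223/396 + 16052*(189/28390))) = 53884*(-18583 + (223/396 + 1516914/14195)) = 53884*(-18583 + 603863429/5621220) = 53884*(-103855267831/5621220) = -1399034312951401/1405305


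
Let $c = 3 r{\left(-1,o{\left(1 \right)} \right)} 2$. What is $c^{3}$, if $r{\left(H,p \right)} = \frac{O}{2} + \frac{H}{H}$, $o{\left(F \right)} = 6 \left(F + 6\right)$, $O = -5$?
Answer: $-729$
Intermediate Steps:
$o{\left(F \right)} = 36 + 6 F$ ($o{\left(F \right)} = 6 \left(6 + F\right) = 36 + 6 F$)
$r{\left(H,p \right)} = - \frac{3}{2}$ ($r{\left(H,p \right)} = - \frac{5}{2} + \frac{H}{H} = \left(-5\right) \frac{1}{2} + 1 = - \frac{5}{2} + 1 = - \frac{3}{2}$)
$c = -9$ ($c = 3 \left(- \frac{3}{2}\right) 2 = \left(- \frac{9}{2}\right) 2 = -9$)
$c^{3} = \left(-9\right)^{3} = -729$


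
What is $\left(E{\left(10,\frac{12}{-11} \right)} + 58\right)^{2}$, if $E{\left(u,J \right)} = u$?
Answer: $4624$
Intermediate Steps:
$\left(E{\left(10,\frac{12}{-11} \right)} + 58\right)^{2} = \left(10 + 58\right)^{2} = 68^{2} = 4624$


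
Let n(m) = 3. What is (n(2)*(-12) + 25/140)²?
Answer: 1006009/784 ≈ 1283.2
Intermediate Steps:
(n(2)*(-12) + 25/140)² = (3*(-12) + 25/140)² = (-36 + 25*(1/140))² = (-36 + 5/28)² = (-1003/28)² = 1006009/784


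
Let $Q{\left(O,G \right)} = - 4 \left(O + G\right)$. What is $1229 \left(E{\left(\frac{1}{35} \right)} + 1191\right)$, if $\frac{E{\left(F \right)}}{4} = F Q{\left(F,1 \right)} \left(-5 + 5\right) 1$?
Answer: $1463739$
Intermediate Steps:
$Q{\left(O,G \right)} = - 4 G - 4 O$ ($Q{\left(O,G \right)} = - 4 \left(G + O\right) = - 4 G - 4 O$)
$E{\left(F \right)} = 0$ ($E{\left(F \right)} = 4 F \left(\left(-4\right) 1 - 4 F\right) \left(-5 + 5\right) 1 = 4 F \left(-4 - 4 F\right) 0 \cdot 1 = 4 F \left(-4 - 4 F\right) 0 = 4 \cdot 0 = 0$)
$1229 \left(E{\left(\frac{1}{35} \right)} + 1191\right) = 1229 \left(0 + 1191\right) = 1229 \cdot 1191 = 1463739$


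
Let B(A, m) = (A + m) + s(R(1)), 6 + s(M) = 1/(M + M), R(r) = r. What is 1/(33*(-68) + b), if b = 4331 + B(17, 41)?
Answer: 2/4279 ≈ 0.00046740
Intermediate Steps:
s(M) = -6 + 1/(2*M) (s(M) = -6 + 1/(M + M) = -6 + 1/(2*M))
B(A, m) = -11/2 + A + m (B(A, m) = (A + m) + (-6 + (½)/1) = (A + m) + (-6 + (½)*1) = (A + m) + (-6 + ½) = (A + m) - 11/2 = -11/2 + A + m)
b = 8767/2 (b = 4331 + (-11/2 + 17 + 41) = 4331 + 105/2 = 8767/2 ≈ 4383.5)
1/(33*(-68) + b) = 1/(33*(-68) + 8767/2) = 1/(-2244 + 8767/2) = 1/(4279/2) = 2/4279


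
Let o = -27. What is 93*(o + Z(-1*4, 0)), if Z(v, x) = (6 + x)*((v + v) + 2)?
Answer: -5859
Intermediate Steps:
Z(v, x) = (2 + 2*v)*(6 + x) (Z(v, x) = (6 + x)*(2*v + 2) = (6 + x)*(2 + 2*v) = (2 + 2*v)*(6 + x))
93*(o + Z(-1*4, 0)) = 93*(-27 + (12 + 2*0 + 12*(-1*4) + 2*(-1*4)*0)) = 93*(-27 + (12 + 0 + 12*(-4) + 2*(-4)*0)) = 93*(-27 + (12 + 0 - 48 + 0)) = 93*(-27 - 36) = 93*(-63) = -5859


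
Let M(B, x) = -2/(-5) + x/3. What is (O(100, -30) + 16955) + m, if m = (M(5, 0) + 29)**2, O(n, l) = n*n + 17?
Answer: 695909/25 ≈ 27836.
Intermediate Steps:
M(B, x) = 2/5 + x/3 (M(B, x) = -2*(-1/5) + x*(1/3) = 2/5 + x/3)
O(n, l) = 17 + n**2 (O(n, l) = n**2 + 17 = 17 + n**2)
m = 21609/25 (m = ((2/5 + (1/3)*0) + 29)**2 = ((2/5 + 0) + 29)**2 = (2/5 + 29)**2 = (147/5)**2 = 21609/25 ≈ 864.36)
(O(100, -30) + 16955) + m = ((17 + 100**2) + 16955) + 21609/25 = ((17 + 10000) + 16955) + 21609/25 = (10017 + 16955) + 21609/25 = 26972 + 21609/25 = 695909/25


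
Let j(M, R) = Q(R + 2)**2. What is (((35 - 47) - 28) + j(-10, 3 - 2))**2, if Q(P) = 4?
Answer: 576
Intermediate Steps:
j(M, R) = 16 (j(M, R) = 4**2 = 16)
(((35 - 47) - 28) + j(-10, 3 - 2))**2 = (((35 - 47) - 28) + 16)**2 = ((-12 - 28) + 16)**2 = (-40 + 16)**2 = (-24)**2 = 576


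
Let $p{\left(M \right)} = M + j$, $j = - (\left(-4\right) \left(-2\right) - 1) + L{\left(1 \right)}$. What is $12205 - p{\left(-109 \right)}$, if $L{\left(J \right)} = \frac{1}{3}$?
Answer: $\frac{36962}{3} \approx 12321.0$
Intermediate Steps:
$L{\left(J \right)} = \frac{1}{3}$
$j = - \frac{20}{3}$ ($j = - (\left(-4\right) \left(-2\right) - 1) + \frac{1}{3} = - (8 - 1) + \frac{1}{3} = \left(-1\right) 7 + \frac{1}{3} = -7 + \frac{1}{3} = - \frac{20}{3} \approx -6.6667$)
$p{\left(M \right)} = - \frac{20}{3} + M$ ($p{\left(M \right)} = M - \frac{20}{3} = - \frac{20}{3} + M$)
$12205 - p{\left(-109 \right)} = 12205 - \left(- \frac{20}{3} - 109\right) = 12205 - - \frac{347}{3} = 12205 + \frac{347}{3} = \frac{36962}{3}$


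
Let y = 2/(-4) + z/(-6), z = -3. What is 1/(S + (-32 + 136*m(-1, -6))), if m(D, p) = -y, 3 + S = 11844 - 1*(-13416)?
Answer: 1/25225 ≈ 3.9643e-5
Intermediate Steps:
S = 25257 (S = -3 + (11844 - 1*(-13416)) = -3 + (11844 + 13416) = -3 + 25260 = 25257)
y = 0 (y = 2/(-4) - 3/(-6) = 2*(-1/4) - 3*(-1/6) = -1/2 + 1/2 = 0)
m(D, p) = 0 (m(D, p) = -1*0 = 0)
1/(S + (-32 + 136*m(-1, -6))) = 1/(25257 + (-32 + 136*0)) = 1/(25257 + (-32 + 0)) = 1/(25257 - 32) = 1/25225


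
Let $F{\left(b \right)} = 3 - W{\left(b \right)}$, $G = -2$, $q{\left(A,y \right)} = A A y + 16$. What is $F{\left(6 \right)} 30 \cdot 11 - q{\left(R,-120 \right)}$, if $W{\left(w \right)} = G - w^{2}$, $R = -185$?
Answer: $4120514$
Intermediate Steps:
$q{\left(A,y \right)} = 16 + y A^{2}$ ($q{\left(A,y \right)} = A^{2} y + 16 = y A^{2} + 16 = 16 + y A^{2}$)
$W{\left(w \right)} = -2 - w^{2}$
$F{\left(b \right)} = 5 + b^{2}$ ($F{\left(b \right)} = 3 - \left(-2 - b^{2}\right) = 3 + \left(2 + b^{2}\right) = 5 + b^{2}$)
$F{\left(6 \right)} 30 \cdot 11 - q{\left(R,-120 \right)} = \left(5 + 6^{2}\right) 30 \cdot 11 - \left(16 - 120 \left(-185\right)^{2}\right) = \left(5 + 36\right) 30 \cdot 11 - \left(16 - 4107000\right) = 41 \cdot 30 \cdot 11 - \left(16 - 4107000\right) = 1230 \cdot 11 - -4106984 = 13530 + 4106984 = 4120514$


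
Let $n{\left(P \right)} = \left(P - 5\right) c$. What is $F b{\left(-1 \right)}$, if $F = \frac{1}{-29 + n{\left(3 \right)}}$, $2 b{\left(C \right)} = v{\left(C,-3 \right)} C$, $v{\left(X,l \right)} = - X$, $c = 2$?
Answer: $\frac{1}{66} \approx 0.015152$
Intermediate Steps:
$n{\left(P \right)} = -10 + 2 P$ ($n{\left(P \right)} = \left(P - 5\right) 2 = \left(-5 + P\right) 2 = -10 + 2 P$)
$b{\left(C \right)} = - \frac{C^{2}}{2}$ ($b{\left(C \right)} = \frac{- C C}{2} = \frac{\left(-1\right) C^{2}}{2} = - \frac{C^{2}}{2}$)
$F = - \frac{1}{33}$ ($F = \frac{1}{-29 + \left(-10 + 2 \cdot 3\right)} = \frac{1}{-29 + \left(-10 + 6\right)} = \frac{1}{-29 - 4} = \frac{1}{-33} = - \frac{1}{33} \approx -0.030303$)
$F b{\left(-1 \right)} = - \frac{\left(- \frac{1}{2}\right) \left(-1\right)^{2}}{33} = - \frac{\left(- \frac{1}{2}\right) 1}{33} = \left(- \frac{1}{33}\right) \left(- \frac{1}{2}\right) = \frac{1}{66}$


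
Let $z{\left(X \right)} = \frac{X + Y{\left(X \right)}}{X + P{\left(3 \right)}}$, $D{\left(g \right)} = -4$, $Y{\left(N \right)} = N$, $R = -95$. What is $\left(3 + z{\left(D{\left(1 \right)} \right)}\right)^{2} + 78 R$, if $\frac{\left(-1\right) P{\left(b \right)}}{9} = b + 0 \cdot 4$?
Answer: $- \frac{7110809}{961} \approx -7399.4$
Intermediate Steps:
$P{\left(b \right)} = - 9 b$ ($P{\left(b \right)} = - 9 \left(b + 0 \cdot 4\right) = - 9 \left(b + 0\right) = - 9 b$)
$z{\left(X \right)} = \frac{2 X}{-27 + X}$ ($z{\left(X \right)} = \frac{X + X}{X - 27} = \frac{2 X}{X - 27} = \frac{2 X}{-27 + X}$)
$\left(3 + z{\left(D{\left(1 \right)} \right)}\right)^{2} + 78 R = \left(3 + 2 \left(-4\right) \frac{1}{-27 - 4}\right)^{2} + 78 \left(-95\right) = \left(3 + 2 \left(-4\right) \frac{1}{-31}\right)^{2} - 7410 = \left(3 + 2 \left(-4\right) \left(- \frac{1}{31}\right)\right)^{2} - 7410 = \left(3 + \frac{8}{31}\right)^{2} - 7410 = \left(\frac{101}{31}\right)^{2} - 7410 = \frac{10201}{961} - 7410 = - \frac{7110809}{961}$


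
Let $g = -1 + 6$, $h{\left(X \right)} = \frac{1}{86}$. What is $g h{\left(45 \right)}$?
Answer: $\frac{5}{86} \approx 0.05814$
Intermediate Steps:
$h{\left(X \right)} = \frac{1}{86}$
$g = 5$
$g h{\left(45 \right)} = 5 \cdot \frac{1}{86} = \frac{5}{86}$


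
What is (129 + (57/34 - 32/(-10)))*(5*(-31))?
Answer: -705529/34 ≈ -20751.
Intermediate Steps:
(129 + (57/34 - 32/(-10)))*(5*(-31)) = (129 + (57*(1/34) - 32*(-⅒)))*(-155) = (129 + (57/34 + 16/5))*(-155) = (129 + 829/170)*(-155) = (22759/170)*(-155) = -705529/34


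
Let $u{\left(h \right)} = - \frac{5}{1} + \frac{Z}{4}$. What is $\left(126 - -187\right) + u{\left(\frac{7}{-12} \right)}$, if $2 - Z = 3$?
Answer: $\frac{1231}{4} \approx 307.75$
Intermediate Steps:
$Z = -1$ ($Z = 2 - 3 = -1$)
$u{\left(h \right)} = - \frac{21}{4}$ ($u{\left(h \right)} = - \frac{5}{1} - \frac{1}{4} = \left(-5\right) 1 - \frac{1}{4} = -5 - \frac{1}{4} = - \frac{21}{4}$)
$\left(126 - -187\right) + u{\left(\frac{7}{-12} \right)} = \left(126 - -187\right) - \frac{21}{4} = \left(126 + 187\right) - \frac{21}{4} = 313 - \frac{21}{4} = \frac{1231}{4}$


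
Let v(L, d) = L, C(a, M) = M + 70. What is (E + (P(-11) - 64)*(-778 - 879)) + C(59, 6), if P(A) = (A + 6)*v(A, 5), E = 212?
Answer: 15201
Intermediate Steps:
C(a, M) = 70 + M
P(A) = A*(6 + A) (P(A) = (A + 6)*A = (6 + A)*A = A*(6 + A))
(E + (P(-11) - 64)*(-778 - 879)) + C(59, 6) = (212 + (-11*(6 - 11) - 64)*(-778 - 879)) + (70 + 6) = (212 + (-11*(-5) - 64)*(-1657)) + 76 = (212 + (55 - 64)*(-1657)) + 76 = (212 - 9*(-1657)) + 76 = (212 + 14913) + 76 = 15125 + 76 = 15201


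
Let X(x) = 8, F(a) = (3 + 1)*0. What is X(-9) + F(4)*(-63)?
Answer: 8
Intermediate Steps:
F(a) = 0 (F(a) = 4*0 = 0)
X(-9) + F(4)*(-63) = 8 + 0*(-63) = 8 + 0 = 8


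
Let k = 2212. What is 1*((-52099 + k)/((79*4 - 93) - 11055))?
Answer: 49887/10832 ≈ 4.6055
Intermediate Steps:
1*((-52099 + k)/((79*4 - 93) - 11055)) = 1*((-52099 + 2212)/((79*4 - 93) - 11055)) = 1*(-49887/((316 - 93) - 11055)) = 1*(-49887/(223 - 11055)) = 1*(-49887/(-10832)) = 1*(-49887*(-1/10832)) = 1*(49887/10832) = 49887/10832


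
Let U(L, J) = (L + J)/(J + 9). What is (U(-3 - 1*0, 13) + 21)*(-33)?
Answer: -708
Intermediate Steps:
U(L, J) = (J + L)/(9 + J)
(U(-3 - 1*0, 13) + 21)*(-33) = ((13 + (-3 - 1*0))/(9 + 13) + 21)*(-33) = ((13 + (-3 + 0))/22 + 21)*(-33) = ((13 - 3)/22 + 21)*(-33) = ((1/22)*10 + 21)*(-33) = (5/11 + 21)*(-33) = (236/11)*(-33) = -708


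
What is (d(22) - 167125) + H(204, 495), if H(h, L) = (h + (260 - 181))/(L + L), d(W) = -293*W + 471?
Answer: -171368717/990 ≈ -1.7310e+5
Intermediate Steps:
d(W) = 471 - 293*W
H(h, L) = (79 + h)/(2*L) (H(h, L) = (h + 79)/((2*L)) = (79 + h)*(1/(2*L)) = (79 + h)/(2*L))
(d(22) - 167125) + H(204, 495) = ((471 - 293*22) - 167125) + (½)*(79 + 204)/495 = ((471 - 6446) - 167125) + (½)*(1/495)*283 = (-5975 - 167125) + 283/990 = -173100 + 283/990 = -171368717/990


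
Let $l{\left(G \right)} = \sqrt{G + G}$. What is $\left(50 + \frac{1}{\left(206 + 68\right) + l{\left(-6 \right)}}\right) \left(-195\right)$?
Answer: $\frac{195 \left(- 100 \sqrt{3} + 13701 i\right)}{2 \left(\sqrt{3} - 137 i\right)} \approx -9750.7 + 0.0089961 i$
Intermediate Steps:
$l{\left(G \right)} = \sqrt{2} \sqrt{G}$ ($l{\left(G \right)} = \sqrt{2 G} = \sqrt{2} \sqrt{G}$)
$\left(50 + \frac{1}{\left(206 + 68\right) + l{\left(-6 \right)}}\right) \left(-195\right) = \left(50 + \frac{1}{\left(206 + 68\right) + \sqrt{2} \sqrt{-6}}\right) \left(-195\right) = \left(50 + \frac{1}{274 + \sqrt{2} i \sqrt{6}}\right) \left(-195\right) = \left(50 + \frac{1}{274 + 2 i \sqrt{3}}\right) \left(-195\right) = -9750 - \frac{195}{274 + 2 i \sqrt{3}}$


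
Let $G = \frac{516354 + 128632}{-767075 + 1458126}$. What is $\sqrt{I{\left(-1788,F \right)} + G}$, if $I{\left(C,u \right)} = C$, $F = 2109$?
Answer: $\frac{i \sqrt{853416336246302}}{691051} \approx 42.274 i$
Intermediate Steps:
$G = \frac{644986}{691051} \approx 0.93334$
$\sqrt{I{\left(-1788,F \right)} + G} = \sqrt{-1788 + \frac{644986}{691051}} = \sqrt{- \frac{1234954202}{691051}} = \frac{i \sqrt{853416336246302}}{691051}$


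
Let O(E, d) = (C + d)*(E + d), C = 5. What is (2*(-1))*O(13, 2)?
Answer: -210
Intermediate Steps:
O(E, d) = (5 + d)*(E + d)
(2*(-1))*O(13, 2) = (2*(-1))*(2² + 5*13 + 5*2 + 13*2) = -2*(4 + 65 + 10 + 26) = -2*105 = -210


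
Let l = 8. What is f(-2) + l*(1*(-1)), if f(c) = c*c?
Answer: -4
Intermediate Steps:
f(c) = c²
f(-2) + l*(1*(-1)) = (-2)² + 8*(1*(-1)) = 4 + 8*(-1) = 4 - 8 = -4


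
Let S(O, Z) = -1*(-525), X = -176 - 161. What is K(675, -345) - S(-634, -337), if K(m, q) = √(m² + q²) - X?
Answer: -188 + 15*√2554 ≈ 570.06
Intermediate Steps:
X = -337
S(O, Z) = 525
K(m, q) = 337 + √(m² + q²) (K(m, q) = √(m² + q²) - 1*(-337) = √(m² + q²) + 337 = 337 + √(m² + q²))
K(675, -345) - S(-634, -337) = (337 + √(675² + (-345)²)) - 1*525 = (337 + √(455625 + 119025)) - 525 = (337 + √574650) - 525 = (337 + 15*√2554) - 525 = -188 + 15*√2554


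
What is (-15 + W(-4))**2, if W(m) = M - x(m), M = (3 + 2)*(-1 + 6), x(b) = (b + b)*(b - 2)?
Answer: 1444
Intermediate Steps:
x(b) = 2*b*(-2 + b) (x(b) = (2*b)*(-2 + b) = 2*b*(-2 + b))
M = 25 (M = 5*5 = 25)
W(m) = 25 - 2*m*(-2 + m)
(-15 + W(-4))**2 = (-15 + (25 - 2*(-4)*(-2 - 4)))**2 = (-15 + (25 - 2*(-4)*(-6)))**2 = (-15 + (25 - 48))**2 = (-15 - 23)**2 = (-38)**2 = 1444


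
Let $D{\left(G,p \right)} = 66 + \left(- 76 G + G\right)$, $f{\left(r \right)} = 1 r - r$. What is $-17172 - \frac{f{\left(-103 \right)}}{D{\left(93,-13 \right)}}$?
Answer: $-17172$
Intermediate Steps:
$f{\left(r \right)} = 0$ ($f{\left(r \right)} = r - r = 0$)
$D{\left(G,p \right)} = 66 - 75 G$
$-17172 - \frac{f{\left(-103 \right)}}{D{\left(93,-13 \right)}} = -17172 - \frac{0}{66 - 6975} = -17172 - \frac{0}{-6909} = -17172 - 0 \left(- \frac{1}{6909}\right) = -17172 - 0 = -17172 + 0 = -17172$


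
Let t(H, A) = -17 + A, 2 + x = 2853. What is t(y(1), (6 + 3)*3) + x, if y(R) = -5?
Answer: 2861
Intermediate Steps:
x = 2851 (x = -2 + 2853 = 2851)
t(y(1), (6 + 3)*3) + x = (-17 + (6 + 3)*3) + 2851 = (-17 + 9*3) + 2851 = (-17 + 27) + 2851 = 10 + 2851 = 2861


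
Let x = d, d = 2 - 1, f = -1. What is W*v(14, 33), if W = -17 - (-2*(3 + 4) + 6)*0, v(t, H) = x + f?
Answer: 0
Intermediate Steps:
d = 1
x = 1
v(t, H) = 0 (v(t, H) = 1 - 1 = 0)
W = -17 (W = -17 - (-2*7 + 6)*0 = -17 - (-14 + 6)*0 = -17 - (-8)*0 = -17 - 1*0 = -17 + 0 = -17)
W*v(14, 33) = -17*0 = 0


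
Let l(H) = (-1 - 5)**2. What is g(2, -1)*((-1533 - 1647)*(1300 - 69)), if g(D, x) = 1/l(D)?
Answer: -326215/3 ≈ -1.0874e+5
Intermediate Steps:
l(H) = 36 (l(H) = (-6)**2 = 36)
g(D, x) = 1/36
g(2, -1)*((-1533 - 1647)*(1300 - 69)) = ((-1533 - 1647)*(1300 - 69))/36 = (-3180*1231)/36 = (1/36)*(-3914580) = -326215/3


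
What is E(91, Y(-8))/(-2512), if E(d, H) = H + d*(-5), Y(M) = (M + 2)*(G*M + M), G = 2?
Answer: 311/2512 ≈ 0.12381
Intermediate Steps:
Y(M) = 3*M*(2 + M) (Y(M) = (M + 2)*(2*M + M) = (2 + M)*(3*M) = 3*M*(2 + M))
E(d, H) = H - 5*d
E(91, Y(-8))/(-2512) = (3*(-8)*(2 - 8) - 5*91)/(-2512) = (3*(-8)*(-6) - 455)*(-1/2512) = (144 - 455)*(-1/2512) = -311*(-1/2512) = 311/2512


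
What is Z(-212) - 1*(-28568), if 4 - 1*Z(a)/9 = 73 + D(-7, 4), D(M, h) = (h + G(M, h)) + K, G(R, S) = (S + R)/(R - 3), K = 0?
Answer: 279083/10 ≈ 27908.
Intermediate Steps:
G(R, S) = (R + S)/(-3 + R)
D(M, h) = h + (M + h)/(-3 + M) (D(M, h) = (h + (M + h)/(-3 + M)) + 0 = h + (M + h)/(-3 + M))
Z(a) = -6597/10 (Z(a) = 36 - 9*(73 + (-7 + 4 + 4*(-3 - 7))/(-3 - 7)) = 36 - 9*(73 + (-7 + 4 + 4*(-10))/(-10)) = 36 - 9*(73 - (-7 + 4 - 40)/10) = 36 - 9*(73 - ⅒*(-43)) = 36 - 9*(73 + 43/10) = 36 - 9*773/10 = 36 - 6957/10 = -6597/10)
Z(-212) - 1*(-28568) = -6597/10 - 1*(-28568) = -6597/10 + 28568 = 279083/10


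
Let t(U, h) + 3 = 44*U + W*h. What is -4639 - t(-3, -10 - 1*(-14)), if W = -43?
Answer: -4332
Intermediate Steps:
t(U, h) = -3 - 43*h + 44*U (t(U, h) = -3 + (44*U - 43*h) = -3 + (-43*h + 44*U) = -3 - 43*h + 44*U)
-4639 - t(-3, -10 - 1*(-14)) = -4639 - (-3 - 43*(-10 - 1*(-14)) + 44*(-3)) = -4639 - (-3 - 43*(-10 + 14) - 132) = -4639 - (-3 - 43*4 - 132) = -4639 - (-3 - 172 - 132) = -4639 - 1*(-307) = -4639 + 307 = -4332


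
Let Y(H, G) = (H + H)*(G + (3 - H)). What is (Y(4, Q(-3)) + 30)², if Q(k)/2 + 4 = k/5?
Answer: 66564/25 ≈ 2662.6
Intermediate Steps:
Q(k) = -8 + 2*k/5 (Q(k) = -8 + 2*(k/5) = -8 + 2*k/5)
Y(H, G) = 2*H*(3 + G - H) (Y(H, G) = (2*H)*(3 + G - H) = 2*H*(3 + G - H))
(Y(4, Q(-3)) + 30)² = (2*4*(3 + (-8 + (⅖)*(-3)) - 1*4) + 30)² = (2*4*(3 + (-8 - 6/5) - 4) + 30)² = (2*4*(3 - 46/5 - 4) + 30)² = (2*4*(-51/5) + 30)² = (-408/5 + 30)² = (-258/5)² = 66564/25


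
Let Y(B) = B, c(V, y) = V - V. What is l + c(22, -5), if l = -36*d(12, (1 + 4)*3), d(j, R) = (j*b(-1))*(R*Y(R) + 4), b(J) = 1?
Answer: -98928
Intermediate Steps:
c(V, y) = 0
d(j, R) = j*(4 + R²) (d(j, R) = (j*1)*(R*R + 4) = j*(R² + 4) = j*(4 + R²))
l = -98928 (l = -432*(4 + ((1 + 4)*3)²) = -432*(4 + (5*3)²) = -432*(4 + 15²) = -432*(4 + 225) = -432*229 = -36*2748 = -98928)
l + c(22, -5) = -98928 + 0 = -98928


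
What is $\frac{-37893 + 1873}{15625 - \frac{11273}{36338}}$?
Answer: $- \frac{1308894760}{567769977} \approx -2.3053$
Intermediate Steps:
$\frac{-37893 + 1873}{15625 - \frac{11273}{36338}} = - \frac{36020}{15625 - \frac{11273}{36338}} = - \frac{36020}{\frac{567769977}{36338}} = \left(-36020\right) \frac{36338}{567769977} = - \frac{1308894760}{567769977}$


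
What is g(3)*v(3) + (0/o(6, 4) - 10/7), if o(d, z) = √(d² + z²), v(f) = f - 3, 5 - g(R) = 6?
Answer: -10/7 ≈ -1.4286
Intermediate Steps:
g(R) = -1 (g(R) = 5 - 1*6 = 5 - 6 = -1)
v(f) = -3 + f
g(3)*v(3) + (0/o(6, 4) - 10/7) = -(-3 + 3) + (0/(√(6² + 4²)) - 10/7) = -1*0 + (0/(√(36 + 16)) - 10*⅐) = 0 + (0/(√52) - 10/7) = 0 + (0/((2*√13)) - 10/7) = 0 + (0*(√13/26) - 10/7) = 0 + (0 - 10/7) = 0 - 10/7 = -10/7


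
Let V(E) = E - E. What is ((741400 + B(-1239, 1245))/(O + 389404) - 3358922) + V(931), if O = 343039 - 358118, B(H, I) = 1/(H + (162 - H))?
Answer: -203687093272499/60640650 ≈ -3.3589e+6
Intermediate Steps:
V(E) = 0
B(H, I) = 1/162
O = -15079
((741400 + B(-1239, 1245))/(O + 389404) - 3358922) + V(931) = ((741400 + 1/162)/(-15079 + 389404) - 3358922) + 0 = ((120106801/162)/374325 - 3358922) + 0 = ((120106801/162)*(1/374325) - 3358922) + 0 = (120106801/60640650 - 3358922) + 0 = -203687093272499/60640650 + 0 = -203687093272499/60640650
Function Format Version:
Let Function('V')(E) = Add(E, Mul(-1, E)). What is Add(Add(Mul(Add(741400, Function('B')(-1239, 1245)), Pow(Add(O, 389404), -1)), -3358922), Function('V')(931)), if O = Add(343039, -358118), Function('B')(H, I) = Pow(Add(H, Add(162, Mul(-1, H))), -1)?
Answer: Rational(-203687093272499, 60640650) ≈ -3.3589e+6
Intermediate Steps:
Function('V')(E) = 0
Function('B')(H, I) = Rational(1, 162) (Function('B')(H, I) = Pow(162, -1) = Rational(1, 162))
O = -15079
Add(Add(Mul(Add(741400, Function('B')(-1239, 1245)), Pow(Add(O, 389404), -1)), -3358922), Function('V')(931)) = Add(Add(Mul(Add(741400, Rational(1, 162)), Pow(Add(-15079, 389404), -1)), -3358922), 0) = Add(Add(Mul(Rational(120106801, 162), Pow(374325, -1)), -3358922), 0) = Add(Add(Mul(Rational(120106801, 162), Rational(1, 374325)), -3358922), 0) = Add(Add(Rational(120106801, 60640650), -3358922), 0) = Add(Rational(-203687093272499, 60640650), 0) = Rational(-203687093272499, 60640650)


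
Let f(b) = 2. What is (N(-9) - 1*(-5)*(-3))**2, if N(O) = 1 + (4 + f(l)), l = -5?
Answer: 64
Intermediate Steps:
N(O) = 7 (N(O) = 1 + (4 + 2) = 1 + 6 = 7)
(N(-9) - 1*(-5)*(-3))**2 = (7 - 1*(-5)*(-3))**2 = (7 + 5*(-3))**2 = (7 - 15)**2 = (-8)**2 = 64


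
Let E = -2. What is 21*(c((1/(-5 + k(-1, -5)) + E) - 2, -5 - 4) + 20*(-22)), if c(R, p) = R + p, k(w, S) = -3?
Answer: -76125/8 ≈ -9515.6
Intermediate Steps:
21*(c((1/(-5 + k(-1, -5)) + E) - 2, -5 - 4) + 20*(-22)) = 21*((((1/(-5 - 3) - 2) - 2) + (-5 - 4)) + 20*(-22)) = 21*((((1/(-8) - 2) - 2) - 9) - 440) = 21*((((-⅛ - 2) - 2) - 9) - 440) = 21*(((-17/8 - 2) - 9) - 440) = 21*((-33/8 - 9) - 440) = 21*(-105/8 - 440) = 21*(-3625/8) = -76125/8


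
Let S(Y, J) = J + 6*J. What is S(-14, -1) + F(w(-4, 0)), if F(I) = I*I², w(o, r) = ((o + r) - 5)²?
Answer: 531434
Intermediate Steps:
w(o, r) = (-5 + o + r)²
S(Y, J) = 7*J
F(I) = I³
S(-14, -1) + F(w(-4, 0)) = 7*(-1) + ((-5 - 4 + 0)²)³ = -7 + ((-9)²)³ = -7 + 81³ = -7 + 531441 = 531434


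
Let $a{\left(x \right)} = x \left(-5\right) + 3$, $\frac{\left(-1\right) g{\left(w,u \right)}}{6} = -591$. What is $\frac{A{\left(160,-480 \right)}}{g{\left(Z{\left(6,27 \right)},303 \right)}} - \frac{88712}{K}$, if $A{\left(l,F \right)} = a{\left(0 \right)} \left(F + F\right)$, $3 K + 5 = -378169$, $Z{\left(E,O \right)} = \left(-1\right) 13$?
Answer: $- \frac{1346508}{12416713} \approx -0.10844$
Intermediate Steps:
$Z{\left(E,O \right)} = -13$
$g{\left(w,u \right)} = 3546$ ($g{\left(w,u \right)} = \left(-6\right) \left(-591\right) = 3546$)
$a{\left(x \right)} = 3 - 5 x$ ($a{\left(x \right)} = - 5 x + 3 = 3 - 5 x$)
$K = -126058$ ($K = - \frac{5}{3} + \frac{1}{3} \left(-378169\right) = - \frac{5}{3} - \frac{378169}{3} = -126058$)
$A{\left(l,F \right)} = 6 F$ ($A{\left(l,F \right)} = \left(3 - 0\right) \left(F + F\right) = \left(3 + 0\right) 2 F = 3 \cdot 2 F = 6 F$)
$\frac{A{\left(160,-480 \right)}}{g{\left(Z{\left(6,27 \right)},303 \right)}} - \frac{88712}{K} = \frac{6 \left(-480\right)}{3546} - \frac{88712}{-126058} = \left(-2880\right) \frac{1}{3546} - - \frac{44356}{63029} = - \frac{160}{197} + \frac{44356}{63029} = - \frac{1346508}{12416713}$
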